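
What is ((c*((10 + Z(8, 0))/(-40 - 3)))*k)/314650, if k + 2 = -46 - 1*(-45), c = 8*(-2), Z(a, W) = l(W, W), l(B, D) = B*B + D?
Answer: -48/1352995 ≈ -3.5477e-5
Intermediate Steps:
l(B, D) = D + B² (l(B, D) = B² + D = D + B²)
Z(a, W) = W + W²
c = -16
k = -3 (k = -2 + (-46 - 1*(-45)) = -2 + (-46 + 45) = -2 - 1 = -3)
((c*((10 + Z(8, 0))/(-40 - 3)))*k)/314650 = (-16*(10 + 0*(1 + 0))/(-40 - 3)*(-3))/314650 = (-16*(10 + 0*1)/(-43)*(-3))*(1/314650) = (-16*(10 + 0)*(-1)/43*(-3))*(1/314650) = (-160*(-1)/43*(-3))*(1/314650) = (-16*(-10/43)*(-3))*(1/314650) = ((160/43)*(-3))*(1/314650) = -480/43*1/314650 = -48/1352995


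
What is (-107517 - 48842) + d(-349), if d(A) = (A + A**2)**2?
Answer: 14750431945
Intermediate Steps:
(-107517 - 48842) + d(-349) = (-107517 - 48842) + (-349)**2*(1 - 349)**2 = -156359 + 121801*(-348)**2 = -156359 + 121801*121104 = -156359 + 14750588304 = 14750431945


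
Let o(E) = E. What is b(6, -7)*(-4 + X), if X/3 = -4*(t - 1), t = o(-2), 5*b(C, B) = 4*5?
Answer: 128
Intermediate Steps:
b(C, B) = 4 (b(C, B) = (4*5)/5 = (⅕)*20 = 4)
t = -2
X = 36 (X = 3*(-4*(-2 - 1)) = 3*(-4*(-3)) = 3*12 = 36)
b(6, -7)*(-4 + X) = 4*(-4 + 36) = 4*32 = 128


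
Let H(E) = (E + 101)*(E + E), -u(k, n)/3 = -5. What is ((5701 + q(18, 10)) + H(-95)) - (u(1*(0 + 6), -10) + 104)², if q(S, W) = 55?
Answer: -9545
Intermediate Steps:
u(k, n) = 15 (u(k, n) = -3*(-5) = 15)
H(E) = 2*E*(101 + E) (H(E) = (101 + E)*(2*E) = 2*E*(101 + E))
((5701 + q(18, 10)) + H(-95)) - (u(1*(0 + 6), -10) + 104)² = ((5701 + 55) + 2*(-95)*(101 - 95)) - (15 + 104)² = (5756 + 2*(-95)*6) - 1*119² = (5756 - 1140) - 1*14161 = 4616 - 14161 = -9545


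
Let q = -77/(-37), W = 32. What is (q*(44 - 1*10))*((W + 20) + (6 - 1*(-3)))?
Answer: 159698/37 ≈ 4316.2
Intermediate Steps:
q = 77/37 (q = -77*(-1/37) = 77/37 ≈ 2.0811)
(q*(44 - 1*10))*((W + 20) + (6 - 1*(-3))) = (77*(44 - 1*10)/37)*((32 + 20) + (6 - 1*(-3))) = (77*(44 - 10)/37)*(52 + (6 + 3)) = ((77/37)*34)*(52 + 9) = (2618/37)*61 = 159698/37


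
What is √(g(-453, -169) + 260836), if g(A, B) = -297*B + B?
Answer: 6*√8635 ≈ 557.55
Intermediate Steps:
g(A, B) = -296*B
√(g(-453, -169) + 260836) = √(-296*(-169) + 260836) = √(50024 + 260836) = √310860 = 6*√8635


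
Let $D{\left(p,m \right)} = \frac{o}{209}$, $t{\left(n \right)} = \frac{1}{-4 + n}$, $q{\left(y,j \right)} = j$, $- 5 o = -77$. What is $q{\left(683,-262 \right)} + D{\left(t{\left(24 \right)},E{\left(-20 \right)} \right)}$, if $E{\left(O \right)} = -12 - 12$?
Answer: $- \frac{24883}{95} \approx -261.93$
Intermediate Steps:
$o = \frac{77}{5}$ ($o = \left(- \frac{1}{5}\right) \left(-77\right) = \frac{77}{5} \approx 15.4$)
$E{\left(O \right)} = -24$
$D{\left(p,m \right)} = \frac{7}{95}$ ($D{\left(p,m \right)} = \frac{77}{5 \cdot 209} = \frac{77}{5} \cdot \frac{1}{209} = \frac{7}{95}$)
$q{\left(683,-262 \right)} + D{\left(t{\left(24 \right)},E{\left(-20 \right)} \right)} = -262 + \frac{7}{95} = - \frac{24883}{95}$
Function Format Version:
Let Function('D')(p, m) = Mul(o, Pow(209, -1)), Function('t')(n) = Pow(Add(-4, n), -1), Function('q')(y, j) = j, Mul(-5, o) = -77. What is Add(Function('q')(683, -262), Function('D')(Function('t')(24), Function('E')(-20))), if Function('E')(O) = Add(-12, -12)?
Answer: Rational(-24883, 95) ≈ -261.93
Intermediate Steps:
o = Rational(77, 5) (o = Mul(Rational(-1, 5), -77) = Rational(77, 5) ≈ 15.400)
Function('E')(O) = -24
Function('D')(p, m) = Rational(7, 95) (Function('D')(p, m) = Mul(Rational(77, 5), Pow(209, -1)) = Mul(Rational(77, 5), Rational(1, 209)) = Rational(7, 95))
Add(Function('q')(683, -262), Function('D')(Function('t')(24), Function('E')(-20))) = Add(-262, Rational(7, 95)) = Rational(-24883, 95)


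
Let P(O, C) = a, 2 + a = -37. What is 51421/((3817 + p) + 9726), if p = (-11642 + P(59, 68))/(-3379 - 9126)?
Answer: 643019605/169366896 ≈ 3.7966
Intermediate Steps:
a = -39 (a = -2 - 37 = -39)
P(O, C) = -39
p = 11681/12505 (p = (-11642 - 39)/(-3379 - 9126) = -11681/(-12505) = -11681*(-1/12505) = 11681/12505 ≈ 0.93411)
51421/((3817 + p) + 9726) = 51421/((3817 + 11681/12505) + 9726) = 51421/(47743266/12505 + 9726) = 51421/(169366896/12505) = 51421*(12505/169366896) = 643019605/169366896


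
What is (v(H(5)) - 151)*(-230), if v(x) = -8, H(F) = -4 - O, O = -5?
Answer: 36570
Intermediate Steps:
H(F) = 1 (H(F) = -4 - 1*(-5) = -4 + 5 = 1)
(v(H(5)) - 151)*(-230) = (-8 - 151)*(-230) = -159*(-230) = 36570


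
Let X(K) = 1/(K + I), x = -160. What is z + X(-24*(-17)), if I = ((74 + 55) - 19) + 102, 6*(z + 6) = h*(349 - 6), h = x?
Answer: -17023957/1860 ≈ -9152.7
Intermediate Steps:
h = -160
z = -27458/3 (z = -6 + (-160*(349 - 6))/6 = -6 + (-160*343)/6 = -6 + (1/6)*(-54880) = -6 - 27440/3 = -27458/3 ≈ -9152.7)
I = 212 (I = (129 - 19) + 102 = 110 + 102 = 212)
X(K) = 1/(212 + K) (X(K) = 1/(K + 212) = 1/(212 + K))
z + X(-24*(-17)) = -27458/3 + 1/(212 - 24*(-17)) = -27458/3 + 1/(212 + 408) = -27458/3 + 1/620 = -17023957/1860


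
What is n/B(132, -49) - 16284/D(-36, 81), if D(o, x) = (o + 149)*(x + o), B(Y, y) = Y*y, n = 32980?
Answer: -2528039/304535 ≈ -8.3013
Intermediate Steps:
D(o, x) = (149 + o)*(o + x)
n/B(132, -49) - 16284/D(-36, 81) = 32980/((132*(-49))) - 16284/((-36)² + 149*(-36) + 149*81 - 36*81) = 32980/(-6468) - 16284/(1296 - 5364 + 12069 - 2916) = 32980*(-1/6468) - 16284/5085 = -8245/1617 - 16284*1/5085 = -8245/1617 - 5428/1695 = -2528039/304535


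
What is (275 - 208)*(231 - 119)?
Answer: 7504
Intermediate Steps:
(275 - 208)*(231 - 119) = 67*112 = 7504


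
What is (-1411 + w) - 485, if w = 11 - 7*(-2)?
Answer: -1871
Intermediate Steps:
w = 25 (w = 11 + 14 = 25)
(-1411 + w) - 485 = (-1411 + 25) - 485 = -1386 - 485 = -1871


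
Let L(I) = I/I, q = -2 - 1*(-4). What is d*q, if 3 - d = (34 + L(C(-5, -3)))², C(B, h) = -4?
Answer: -2444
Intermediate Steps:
q = 2 (q = -2 + 4 = 2)
L(I) = 1
d = -1222 (d = 3 - (34 + 1)² = 3 - 1*35² = 3 - 1*1225 = 3 - 1225 = -1222)
d*q = -1222*2 = -2444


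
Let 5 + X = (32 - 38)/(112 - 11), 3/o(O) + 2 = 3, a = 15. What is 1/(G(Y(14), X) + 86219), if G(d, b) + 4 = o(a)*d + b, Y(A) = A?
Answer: 101/8711446 ≈ 1.1594e-5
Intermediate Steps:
o(O) = 3 (o(O) = 3/(-2 + 3) = 3/1 = 3*1 = 3)
X = -511/101 (X = -5 + (32 - 38)/(112 - 11) = -5 - 6/101 = -511/101 ≈ -5.0594)
G(d, b) = -4 + b + 3*d (G(d, b) = -4 + (3*d + b) = -4 + (b + 3*d) = -4 + b + 3*d)
1/(G(Y(14), X) + 86219) = 1/((-4 - 511/101 + 3*14) + 86219) = 1/((-4 - 511/101 + 42) + 86219) = 1/(3327/101 + 86219) = 1/(8711446/101) = 101/8711446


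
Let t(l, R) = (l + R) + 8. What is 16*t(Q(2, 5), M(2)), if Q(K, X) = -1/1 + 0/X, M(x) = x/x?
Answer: 128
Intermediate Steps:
M(x) = 1
Q(K, X) = -1 (Q(K, X) = -1*1 + 0 = -1 + 0 = -1)
t(l, R) = 8 + R + l (t(l, R) = (R + l) + 8 = 8 + R + l)
16*t(Q(2, 5), M(2)) = 16*(8 + 1 - 1) = 16*8 = 128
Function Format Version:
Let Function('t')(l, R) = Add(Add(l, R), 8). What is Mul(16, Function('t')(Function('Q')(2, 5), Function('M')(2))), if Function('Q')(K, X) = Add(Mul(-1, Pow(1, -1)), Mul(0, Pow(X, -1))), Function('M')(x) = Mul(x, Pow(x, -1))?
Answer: 128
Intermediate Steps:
Function('M')(x) = 1
Function('Q')(K, X) = -1 (Function('Q')(K, X) = Add(Mul(-1, 1), 0) = Add(-1, 0) = -1)
Function('t')(l, R) = Add(8, R, l) (Function('t')(l, R) = Add(Add(R, l), 8) = Add(8, R, l))
Mul(16, Function('t')(Function('Q')(2, 5), Function('M')(2))) = Mul(16, Add(8, 1, -1)) = Mul(16, 8) = 128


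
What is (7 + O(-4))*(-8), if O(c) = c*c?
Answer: -184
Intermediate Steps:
O(c) = c**2
(7 + O(-4))*(-8) = (7 + (-4)**2)*(-8) = (7 + 16)*(-8) = 23*(-8) = -184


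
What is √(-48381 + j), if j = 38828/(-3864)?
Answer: I*√45156397398/966 ≈ 219.98*I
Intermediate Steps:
j = -9707/966 (j = 38828*(-1/3864) = -9707/966 ≈ -10.049)
√(-48381 + j) = √(-48381 - 9707/966) = √(-46745753/966) = I*√45156397398/966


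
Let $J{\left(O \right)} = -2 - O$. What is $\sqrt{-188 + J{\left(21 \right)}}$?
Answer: $i \sqrt{211} \approx 14.526 i$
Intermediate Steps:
$\sqrt{-188 + J{\left(21 \right)}} = \sqrt{-188 - 23} = \sqrt{-211} = i \sqrt{211}$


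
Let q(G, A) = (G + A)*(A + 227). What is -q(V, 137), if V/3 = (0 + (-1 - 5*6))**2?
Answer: -1099280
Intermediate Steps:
V = 2883 (V = 3*(0 + (-1 - 5*6))**2 = 3*(0 + (-1 - 30))**2 = 3*(0 - 31)**2 = 3*(-31)**2 = 3*961 = 2883)
q(G, A) = (227 + A)*(A + G) (q(G, A) = (A + G)*(227 + A) = (227 + A)*(A + G))
-q(V, 137) = -(137**2 + 227*137 + 227*2883 + 137*2883) = -(18769 + 31099 + 654441 + 394971) = -1*1099280 = -1099280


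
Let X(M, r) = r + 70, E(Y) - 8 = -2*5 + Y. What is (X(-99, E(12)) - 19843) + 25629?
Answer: 5866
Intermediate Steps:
E(Y) = -2 + Y (E(Y) = 8 + (-2*5 + Y) = 8 + (-10 + Y) = -2 + Y)
X(M, r) = 70 + r
(X(-99, E(12)) - 19843) + 25629 = ((70 + (-2 + 12)) - 19843) + 25629 = ((70 + 10) - 19843) + 25629 = (80 - 19843) + 25629 = -19763 + 25629 = 5866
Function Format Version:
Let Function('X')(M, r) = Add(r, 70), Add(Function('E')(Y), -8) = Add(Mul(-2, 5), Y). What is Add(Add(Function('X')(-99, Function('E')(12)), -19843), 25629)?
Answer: 5866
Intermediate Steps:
Function('E')(Y) = Add(-2, Y) (Function('E')(Y) = Add(8, Add(Mul(-2, 5), Y)) = Add(8, Add(-10, Y)) = Add(-2, Y))
Function('X')(M, r) = Add(70, r)
Add(Add(Function('X')(-99, Function('E')(12)), -19843), 25629) = Add(Add(Add(70, Add(-2, 12)), -19843), 25629) = Add(Add(Add(70, 10), -19843), 25629) = Add(Add(80, -19843), 25629) = Add(-19763, 25629) = 5866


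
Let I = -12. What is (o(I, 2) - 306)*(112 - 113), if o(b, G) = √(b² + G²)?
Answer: 306 - 2*√37 ≈ 293.83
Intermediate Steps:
o(b, G) = √(G² + b²)
(o(I, 2) - 306)*(112 - 113) = (√(2² + (-12)²) - 306)*(112 - 113) = (√(4 + 144) - 306)*(-1) = (√148 - 306)*(-1) = (2*√37 - 306)*(-1) = (-306 + 2*√37)*(-1) = 306 - 2*√37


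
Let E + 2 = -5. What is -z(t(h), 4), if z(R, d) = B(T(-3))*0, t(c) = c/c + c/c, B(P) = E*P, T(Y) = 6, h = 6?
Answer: 0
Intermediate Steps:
E = -7 (E = -2 - 5 = -7)
B(P) = -7*P
t(c) = 2 (t(c) = 1 + 1 = 2)
z(R, d) = 0 (z(R, d) = -7*6*0 = -42*0 = 0)
-z(t(h), 4) = -1*0 = 0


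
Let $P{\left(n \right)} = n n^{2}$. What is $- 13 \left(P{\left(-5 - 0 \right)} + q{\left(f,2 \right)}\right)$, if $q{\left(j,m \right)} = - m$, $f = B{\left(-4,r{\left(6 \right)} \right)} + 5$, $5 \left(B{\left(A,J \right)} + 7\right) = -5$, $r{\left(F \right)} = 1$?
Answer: $1651$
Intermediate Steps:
$B{\left(A,J \right)} = -8$ ($B{\left(A,J \right)} = -7 + \frac{1}{5} \left(-5\right) = -7 - 1 = -8$)
$f = -3$ ($f = -8 + 5 = -3$)
$P{\left(n \right)} = n^{3}$
$- 13 \left(P{\left(-5 - 0 \right)} + q{\left(f,2 \right)}\right) = - 13 \left(\left(-5 - 0\right)^{3} - 2\right) = - 13 \left(\left(-5 + 0\right)^{3} - 2\right) = - 13 \left(\left(-5\right)^{3} - 2\right) = - 13 \left(-125 - 2\right) = \left(-13\right) \left(-127\right) = 1651$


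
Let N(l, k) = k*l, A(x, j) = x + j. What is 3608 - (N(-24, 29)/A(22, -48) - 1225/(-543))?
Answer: 25263983/7059 ≈ 3579.0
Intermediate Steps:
A(x, j) = j + x
3608 - (N(-24, 29)/A(22, -48) - 1225/(-543)) = 3608 - ((29*(-24))/(-48 + 22) - 1225/(-543)) = 3608 - (-696/(-26) - 1225*(-1/543)) = 3608 - (-696*(-1/26) + 1225/543) = 3608 - (348/13 + 1225/543) = 3608 - 1*204889/7059 = 3608 - 204889/7059 = 25263983/7059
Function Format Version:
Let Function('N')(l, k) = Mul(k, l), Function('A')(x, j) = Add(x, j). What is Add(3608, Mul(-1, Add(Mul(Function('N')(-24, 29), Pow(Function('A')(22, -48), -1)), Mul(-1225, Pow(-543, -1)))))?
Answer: Rational(25263983, 7059) ≈ 3579.0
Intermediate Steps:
Function('A')(x, j) = Add(j, x)
Add(3608, Mul(-1, Add(Mul(Function('N')(-24, 29), Pow(Function('A')(22, -48), -1)), Mul(-1225, Pow(-543, -1))))) = Add(3608, Mul(-1, Add(Mul(Mul(29, -24), Pow(Add(-48, 22), -1)), Mul(-1225, Pow(-543, -1))))) = Add(3608, Mul(-1, Add(Mul(-696, Pow(-26, -1)), Mul(-1225, Rational(-1, 543))))) = Add(3608, Mul(-1, Add(Mul(-696, Rational(-1, 26)), Rational(1225, 543)))) = Add(3608, Mul(-1, Add(Rational(348, 13), Rational(1225, 543)))) = Add(3608, Mul(-1, Rational(204889, 7059))) = Add(3608, Rational(-204889, 7059)) = Rational(25263983, 7059)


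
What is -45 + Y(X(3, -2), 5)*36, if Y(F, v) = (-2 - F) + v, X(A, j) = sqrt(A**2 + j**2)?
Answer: 63 - 36*sqrt(13) ≈ -66.800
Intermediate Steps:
Y(F, v) = -2 + v - F
-45 + Y(X(3, -2), 5)*36 = -45 + (-2 + 5 - sqrt(3**2 + (-2)**2))*36 = -45 + (-2 + 5 - sqrt(9 + 4))*36 = -45 + (-2 + 5 - sqrt(13))*36 = -45 + (3 - sqrt(13))*36 = -45 + (108 - 36*sqrt(13)) = 63 - 36*sqrt(13)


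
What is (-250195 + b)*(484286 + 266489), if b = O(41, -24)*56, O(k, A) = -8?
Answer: -188176498325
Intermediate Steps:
b = -448 (b = -8*56 = -448)
(-250195 + b)*(484286 + 266489) = (-250195 - 448)*(484286 + 266489) = -250643*750775 = -188176498325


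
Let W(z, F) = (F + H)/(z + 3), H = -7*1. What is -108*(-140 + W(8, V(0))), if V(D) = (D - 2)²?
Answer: 166644/11 ≈ 15149.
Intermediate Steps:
H = -7
V(D) = (-2 + D)²
W(z, F) = (-7 + F)/(3 + z) (W(z, F) = (F - 7)/(z + 3) = (-7 + F)/(3 + z))
-108*(-140 + W(8, V(0))) = -108*(-140 + (-7 + (-2 + 0)²)/(3 + 8)) = -108*(-140 + (-7 + (-2)²)/11) = -108*(-140 + (-7 + 4)/11) = -108*(-140 + (1/11)*(-3)) = -108*(-140 - 3/11) = -108*(-1543/11) = 166644/11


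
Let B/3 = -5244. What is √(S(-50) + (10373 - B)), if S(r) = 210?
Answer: √26315 ≈ 162.22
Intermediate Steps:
B = -15732 (B = 3*(-5244) = -15732)
√(S(-50) + (10373 - B)) = √(210 + (10373 - 1*(-15732))) = √(210 + (10373 + 15732)) = √(210 + 26105) = √26315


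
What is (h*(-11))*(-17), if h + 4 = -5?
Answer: -1683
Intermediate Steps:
h = -9 (h = -4 - 5 = -9)
(h*(-11))*(-17) = -9*(-11)*(-17) = 99*(-17) = -1683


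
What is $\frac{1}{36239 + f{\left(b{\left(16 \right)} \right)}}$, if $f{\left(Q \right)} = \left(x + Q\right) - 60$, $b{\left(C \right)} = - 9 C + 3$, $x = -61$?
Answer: $\frac{1}{35977} \approx 2.7796 \cdot 10^{-5}$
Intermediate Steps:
$b{\left(C \right)} = 3 - 9 C$
$f{\left(Q \right)} = -121 + Q$ ($f{\left(Q \right)} = \left(-61 + Q\right) - 60 = -121 + Q$)
$\frac{1}{36239 + f{\left(b{\left(16 \right)} \right)}} = \frac{1}{36239 + \left(-121 + \left(3 - 144\right)\right)} = \frac{1}{36239 - 262} = \frac{1}{35977}$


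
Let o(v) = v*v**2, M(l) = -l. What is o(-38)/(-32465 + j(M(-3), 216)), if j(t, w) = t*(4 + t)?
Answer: 13718/8111 ≈ 1.6913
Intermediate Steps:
o(v) = v**3
o(-38)/(-32465 + j(M(-3), 216)) = (-38)**3/(-32465 + (-1*(-3))*(4 - 1*(-3))) = -54872/(-32465 + 3*(4 + 3)) = -54872/(-32465 + 3*7) = -54872/(-32465 + 21) = -54872/(-32444) = -54872*(-1/32444) = 13718/8111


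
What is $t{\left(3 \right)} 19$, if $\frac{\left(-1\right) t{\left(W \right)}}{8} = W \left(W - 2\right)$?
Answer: $-456$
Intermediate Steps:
$t{\left(W \right)} = - 8 W \left(-2 + W\right)$ ($t{\left(W \right)} = - 8 W \left(W - 2\right) = - 8 W \left(-2 + W\right)$)
$t{\left(3 \right)} 19 = 8 \cdot 3 \left(2 - 3\right) 19 = 8 \cdot 3 \left(-1\right) 19 = \left(-24\right) 19 = -456$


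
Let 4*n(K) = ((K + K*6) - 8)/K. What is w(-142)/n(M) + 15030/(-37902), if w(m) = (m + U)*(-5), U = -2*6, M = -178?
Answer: 157276855/360069 ≈ 436.80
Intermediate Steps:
U = -12
n(K) = (-8 + 7*K)/(4*K) (n(K) = (((K + K*6) - 8)/K)/4 = (((K + 6*K) - 8)/K)/4 = ((7*K - 8)/K)/4 = ((-8 + 7*K)/K)/4 = (-8 + 7*K)/(4*K))
w(m) = 60 - 5*m (w(m) = (m - 12)*(-5) = (-12 + m)*(-5) = 60 - 5*m)
w(-142)/n(M) + 15030/(-37902) = (60 - 5*(-142))/(7/4 - 2/(-178)) + 15030/(-37902) = (60 + 710)/(7/4 - 2*(-1/178)) + 15030*(-1/37902) = 770/(7/4 + 1/89) - 2505/6317 = 770/(627/356) - 2505/6317 = 770*(356/627) - 2505/6317 = 24920/57 - 2505/6317 = 157276855/360069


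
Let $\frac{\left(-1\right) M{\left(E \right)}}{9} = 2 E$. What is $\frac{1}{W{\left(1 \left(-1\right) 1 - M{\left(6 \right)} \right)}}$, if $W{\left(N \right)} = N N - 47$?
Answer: $\frac{1}{11402} \approx 8.7704 \cdot 10^{-5}$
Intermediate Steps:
$M{\left(E \right)} = - 18 E$ ($M{\left(E \right)} = - 9 \cdot 2 E = - 18 E$)
$W{\left(N \right)} = -47 + N^{2}$ ($W{\left(N \right)} = N^{2} - 47 = -47 + N^{2}$)
$\frac{1}{W{\left(1 \left(-1\right) 1 - M{\left(6 \right)} \right)}} = \frac{1}{-47 + \left(1 \left(-1\right) 1 - \left(-18\right) 6\right)^{2}} = \frac{1}{-47 + \left(\left(-1\right) 1 - -108\right)^{2}} = \frac{1}{-47 + \left(-1 + 108\right)^{2}} = \frac{1}{-47 + 107^{2}} = \frac{1}{-47 + 11449} = \frac{1}{11402}$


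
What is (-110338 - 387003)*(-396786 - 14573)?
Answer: 204585696419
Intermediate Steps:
(-110338 - 387003)*(-396786 - 14573) = -497341*(-411359) = 204585696419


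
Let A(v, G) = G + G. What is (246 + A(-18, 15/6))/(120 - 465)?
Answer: -251/345 ≈ -0.72754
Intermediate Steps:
A(v, G) = 2*G
(246 + A(-18, 15/6))/(120 - 465) = (246 + 2*(15/6))/(120 - 465) = (246 + 2*(15*(1/6)))/(-345) = (246 + 2*(5/2))*(-1/345) = (246 + 5)*(-1/345) = 251*(-1/345) = -251/345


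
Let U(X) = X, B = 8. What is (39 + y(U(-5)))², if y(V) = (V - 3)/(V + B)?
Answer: 11881/9 ≈ 1320.1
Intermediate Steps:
y(V) = (-3 + V)/(8 + V) (y(V) = (V - 3)/(V + 8) = (-3 + V)/(8 + V))
(39 + y(U(-5)))² = (39 + (-3 - 5)/(8 - 5))² = (39 - 8/3)² = (109/3)² = 11881/9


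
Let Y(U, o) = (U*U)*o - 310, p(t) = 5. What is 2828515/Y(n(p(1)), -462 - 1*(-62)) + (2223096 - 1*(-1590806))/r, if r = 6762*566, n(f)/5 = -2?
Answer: -9199840036/132998397 ≈ -69.173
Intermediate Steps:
n(f) = -10 (n(f) = 5*(-2) = -10)
r = 3827292
Y(U, o) = -310 + o*U² (Y(U, o) = U²*o - 310 = o*U² - 310 = -310 + o*U²)
2828515/Y(n(p(1)), -462 - 1*(-62)) + (2223096 - 1*(-1590806))/r = 2828515/(-310 + (-462 - 1*(-62))*(-10)²) + (2223096 - 1*(-1590806))/3827292 = 2828515/(-310 + (-462 + 62)*100) + (2223096 + 1590806)*(1/3827292) = 2828515/(-310 - 400*100) + 3813902*(1/3827292) = 2828515/(-310 - 40000) + 1906951/1913646 = 2828515/(-40310) + 1906951/1913646 = 2828515*(-1/40310) + 1906951/1913646 = -19507/278 + 1906951/1913646 = -9199840036/132998397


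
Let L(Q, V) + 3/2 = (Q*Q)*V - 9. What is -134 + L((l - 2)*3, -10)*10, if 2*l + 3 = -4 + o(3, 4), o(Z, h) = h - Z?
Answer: -22739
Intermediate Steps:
l = -3 (l = -3/2 + (-4 + (4 - 1*3))/2 = -3/2 + (-4 + (4 - 3))/2 = -3/2 + (-4 + 1)/2 = -3/2 + (½)*(-3) = -3/2 - 3/2 = -3)
L(Q, V) = -21/2 + V*Q² (L(Q, V) = -3/2 + ((Q*Q)*V - 9) = -3/2 + (Q²*V - 9) = -3/2 + (V*Q² - 9) = -3/2 + (-9 + V*Q²) = -21/2 + V*Q²)
-134 + L((l - 2)*3, -10)*10 = -134 + (-21/2 - 10*9*(-3 - 2)²)*10 = -134 + (-21/2 - 10*(-5*3)²)*10 = -134 + (-21/2 - 10*(-15)²)*10 = -134 + (-21/2 - 10*225)*10 = -134 + (-21/2 - 2250)*10 = -134 - 4521/2*10 = -134 - 22605 = -22739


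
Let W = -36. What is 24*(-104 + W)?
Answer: -3360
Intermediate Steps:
24*(-104 + W) = 24*(-104 - 36) = 24*(-140) = -3360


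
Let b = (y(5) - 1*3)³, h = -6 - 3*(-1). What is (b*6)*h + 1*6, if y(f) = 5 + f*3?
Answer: -88428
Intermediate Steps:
y(f) = 5 + 3*f
h = -3 (h = -6 + 3 = -3)
b = 4913 (b = ((5 + 3*5) - 1*3)³ = ((5 + 15) - 3)³ = (20 - 3)³ = 17³ = 4913)
(b*6)*h + 1*6 = (4913*6)*(-3) + 1*6 = 29478*(-3) + 6 = -88434 + 6 = -88428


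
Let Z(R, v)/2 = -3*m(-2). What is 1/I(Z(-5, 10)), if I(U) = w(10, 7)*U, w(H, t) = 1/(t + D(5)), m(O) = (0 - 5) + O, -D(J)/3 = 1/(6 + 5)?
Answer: 37/231 ≈ 0.16017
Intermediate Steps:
D(J) = -3/11 (D(J) = -3/(6 + 5) = -3/11)
m(O) = -5 + O
w(H, t) = 1/(-3/11 + t) (w(H, t) = 1/(t - 3/11) = 1/(-3/11 + t))
Z(R, v) = 42 (Z(R, v) = 2*(-3*(-5 - 2)) = 2*(-3*(-7)) = 2*21 = 42)
I(U) = 11*U/74 (I(U) = (11/(-3 + 11*7))*U = (11/(-3 + 77))*U = (11/74)*U = (11*(1/74))*U = 11*U/74)
1/I(Z(-5, 10)) = 1/((11/74)*42) = 1/(231/37) = 37/231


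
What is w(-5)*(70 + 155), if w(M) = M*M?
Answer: 5625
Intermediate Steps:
w(M) = M²
w(-5)*(70 + 155) = (-5)²*(70 + 155) = 25*225 = 5625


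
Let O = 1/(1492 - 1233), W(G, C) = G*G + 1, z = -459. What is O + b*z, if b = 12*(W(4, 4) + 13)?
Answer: -42797159/259 ≈ -1.6524e+5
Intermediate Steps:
W(G, C) = 1 + G² (W(G, C) = G² + 1 = 1 + G²)
O = 1/259 ≈ 0.0038610
b = 360 (b = 12*((1 + 4²) + 13) = 12*((1 + 16) + 13) = 12*(17 + 13) = 12*30 = 360)
O + b*z = 1/259 + 360*(-459) = 1/259 - 165240 = -42797159/259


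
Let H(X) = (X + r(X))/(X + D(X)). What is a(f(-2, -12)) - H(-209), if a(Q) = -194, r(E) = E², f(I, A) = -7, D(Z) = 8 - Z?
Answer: -5628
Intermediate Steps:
H(X) = X/8 + X²/8 (H(X) = (X + X²)/(X + (8 - X)) = (X + X²)/8 = (X + X²)*(⅛) = X/8 + X²/8)
a(f(-2, -12)) - H(-209) = -194 - (-209)*(1 - 209)/8 = -194 - (-209)*(-208)/8 = -194 - 1*5434 = -194 - 5434 = -5628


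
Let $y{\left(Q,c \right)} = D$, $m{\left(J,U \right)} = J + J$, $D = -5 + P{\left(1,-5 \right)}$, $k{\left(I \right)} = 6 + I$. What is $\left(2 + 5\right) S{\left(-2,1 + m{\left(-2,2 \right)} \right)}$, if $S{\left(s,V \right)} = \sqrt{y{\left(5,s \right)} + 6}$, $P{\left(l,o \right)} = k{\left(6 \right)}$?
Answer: $7 \sqrt{13} \approx 25.239$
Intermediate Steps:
$P{\left(l,o \right)} = 12$ ($P{\left(l,o \right)} = 6 + 6 = 12$)
$D = 7$ ($D = -5 + 12 = 7$)
$m{\left(J,U \right)} = 2 J$
$y{\left(Q,c \right)} = 7$
$S{\left(s,V \right)} = \sqrt{13}$ ($S{\left(s,V \right)} = \sqrt{7 + 6} = \sqrt{13}$)
$\left(2 + 5\right) S{\left(-2,1 + m{\left(-2,2 \right)} \right)} = \left(2 + 5\right) \sqrt{13} = 7 \sqrt{13}$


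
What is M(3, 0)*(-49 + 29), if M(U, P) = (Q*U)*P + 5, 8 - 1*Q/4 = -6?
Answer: -100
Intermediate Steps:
Q = 56 (Q = 32 - 4*(-6) = 32 + 24 = 56)
M(U, P) = 5 + 56*P*U (M(U, P) = (56*U)*P + 5 = 56*P*U + 5 = 5 + 56*P*U)
M(3, 0)*(-49 + 29) = (5 + 56*0*3)*(-49 + 29) = (5 + 0)*(-20) = 5*(-20) = -100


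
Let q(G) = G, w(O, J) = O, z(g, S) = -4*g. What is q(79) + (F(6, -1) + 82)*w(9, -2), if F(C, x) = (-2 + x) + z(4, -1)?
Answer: 646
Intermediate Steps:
F(C, x) = -18 + x (F(C, x) = (-2 + x) - 4*4 = (-2 + x) - 16 = -18 + x)
q(79) + (F(6, -1) + 82)*w(9, -2) = 79 + ((-18 - 1) + 82)*9 = 79 + (-19 + 82)*9 = 79 + 63*9 = 79 + 567 = 646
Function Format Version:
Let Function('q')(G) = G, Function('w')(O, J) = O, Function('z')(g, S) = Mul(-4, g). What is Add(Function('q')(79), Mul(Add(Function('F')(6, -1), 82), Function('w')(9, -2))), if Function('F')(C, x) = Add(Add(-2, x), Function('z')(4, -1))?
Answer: 646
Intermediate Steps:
Function('F')(C, x) = Add(-18, x) (Function('F')(C, x) = Add(Add(-2, x), Mul(-4, 4)) = Add(Add(-2, x), -16) = Add(-18, x))
Add(Function('q')(79), Mul(Add(Function('F')(6, -1), 82), Function('w')(9, -2))) = Add(79, Mul(Add(Add(-18, -1), 82), 9)) = Add(79, Mul(Add(-19, 82), 9)) = Add(79, Mul(63, 9)) = Add(79, 567) = 646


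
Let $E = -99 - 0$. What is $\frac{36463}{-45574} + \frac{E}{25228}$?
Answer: $- \frac{462200195}{574870436} \approx -0.80401$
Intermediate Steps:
$E = -99$ ($E = -99 + 0 = -99$)
$\frac{36463}{-45574} + \frac{E}{25228} = \frac{36463}{-45574} - \frac{99}{25228} = 36463 \left(- \frac{1}{45574}\right) - \frac{99}{25228} = - \frac{36463}{45574} - \frac{99}{25228} = - \frac{462200195}{574870436}$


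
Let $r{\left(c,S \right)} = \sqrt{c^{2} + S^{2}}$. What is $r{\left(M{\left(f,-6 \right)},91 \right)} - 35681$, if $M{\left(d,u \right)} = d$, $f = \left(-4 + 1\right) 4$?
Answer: $-35681 + 5 \sqrt{337} \approx -35589.0$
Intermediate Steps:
$f = -12$ ($f = \left(-3\right) 4 = -12$)
$r{\left(c,S \right)} = \sqrt{S^{2} + c^{2}}$
$r{\left(M{\left(f,-6 \right)},91 \right)} - 35681 = \sqrt{91^{2} + \left(-12\right)^{2}} - 35681 = \sqrt{8281 + 144} - 35681 = \sqrt{8425} - 35681 = 5 \sqrt{337} - 35681 = -35681 + 5 \sqrt{337}$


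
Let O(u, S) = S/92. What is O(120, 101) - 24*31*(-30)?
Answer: 2053541/92 ≈ 22321.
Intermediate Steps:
O(u, S) = S/92 (O(u, S) = S*(1/92) = S/92)
O(120, 101) - 24*31*(-30) = (1/92)*101 - 24*31*(-30) = 101/92 - 744*(-30) = 101/92 - 1*(-22320) = 101/92 + 22320 = 2053541/92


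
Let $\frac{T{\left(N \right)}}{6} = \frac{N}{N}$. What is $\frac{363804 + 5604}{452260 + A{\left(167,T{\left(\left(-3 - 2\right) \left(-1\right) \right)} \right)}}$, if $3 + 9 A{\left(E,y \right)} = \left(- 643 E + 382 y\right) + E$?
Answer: $\frac{1108224}{1321805} \approx 0.83842$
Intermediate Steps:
$T{\left(N \right)} = 6$ ($T{\left(N \right)} = 6 \frac{N}{N} = 6 \cdot 1 = 6$)
$A{\left(E,y \right)} = - \frac{1}{3} - \frac{214 E}{3} + \frac{382 y}{9}$ ($A{\left(E,y \right)} = - \frac{1}{3} + \frac{\left(- 643 E + 382 y\right) + E}{9} = - \frac{1}{3} + \frac{- 642 E + 382 y}{9} = - \frac{1}{3} - \left(- \frac{382 y}{9} + \frac{214 E}{3}\right) = - \frac{1}{3} - \frac{214 E}{3} + \frac{382 y}{9}$)
$\frac{363804 + 5604}{452260 + A{\left(167,T{\left(\left(-3 - 2\right) \left(-1\right) \right)} \right)}} = \frac{363804 + 5604}{452260 - \frac{34975}{3}} = \frac{369408}{452260 - \frac{34975}{3}} = \frac{369408}{\frac{1321805}{3}} = 369408 \cdot \frac{3}{1321805} = \frac{1108224}{1321805}$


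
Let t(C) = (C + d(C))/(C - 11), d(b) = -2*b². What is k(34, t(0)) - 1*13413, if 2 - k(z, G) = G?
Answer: -13411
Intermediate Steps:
t(C) = (C - 2*C²)/(-11 + C) (t(C) = (C - 2*C²)/(C - 11) = (C - 2*C²)/(-11 + C))
k(z, G) = 2 - G
k(34, t(0)) - 1*13413 = (2 - 0*(1 - 2*0)/(-11 + 0)) - 1*13413 = (2 - 0*(1 + 0)/(-11)) - 13413 = (2 - 0*(-1)/11) - 13413 = (2 - 1*0) - 13413 = (2 + 0) - 13413 = 2 - 13413 = -13411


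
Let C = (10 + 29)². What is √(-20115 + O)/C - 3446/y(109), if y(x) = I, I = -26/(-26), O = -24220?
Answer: -3446 + I*√44335/1521 ≈ -3446.0 + 0.13843*I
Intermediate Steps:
C = 1521 (C = 39² = 1521)
I = 1 (I = -26*(-1/26) = 1)
y(x) = 1
√(-20115 + O)/C - 3446/y(109) = √(-20115 - 24220)/1521 - 3446/1 = √(-44335)*(1/1521) - 3446*1 = (I*√44335)*(1/1521) - 3446 = I*√44335/1521 - 3446 = -3446 + I*√44335/1521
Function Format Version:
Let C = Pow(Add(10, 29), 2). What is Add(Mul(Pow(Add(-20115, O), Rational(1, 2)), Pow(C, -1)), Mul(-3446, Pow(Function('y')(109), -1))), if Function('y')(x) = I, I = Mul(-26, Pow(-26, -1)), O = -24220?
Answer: Add(-3446, Mul(Rational(1, 1521), I, Pow(44335, Rational(1, 2)))) ≈ Add(-3446.0, Mul(0.13843, I))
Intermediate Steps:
C = 1521 (C = Pow(39, 2) = 1521)
I = 1 (I = Mul(-26, Rational(-1, 26)) = 1)
Function('y')(x) = 1
Add(Mul(Pow(Add(-20115, O), Rational(1, 2)), Pow(C, -1)), Mul(-3446, Pow(Function('y')(109), -1))) = Add(Mul(Pow(Add(-20115, -24220), Rational(1, 2)), Pow(1521, -1)), Mul(-3446, Pow(1, -1))) = Add(Mul(Pow(-44335, Rational(1, 2)), Rational(1, 1521)), Mul(-3446, 1)) = Add(Mul(Mul(I, Pow(44335, Rational(1, 2))), Rational(1, 1521)), -3446) = Add(Mul(Rational(1, 1521), I, Pow(44335, Rational(1, 2))), -3446) = Add(-3446, Mul(Rational(1, 1521), I, Pow(44335, Rational(1, 2))))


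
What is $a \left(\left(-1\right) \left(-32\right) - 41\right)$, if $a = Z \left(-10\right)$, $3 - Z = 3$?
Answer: $0$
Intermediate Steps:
$Z = 0$ ($Z = 3 - 3 = 0$)
$a = 0$ ($a = 0 \left(-10\right) = 0$)
$a \left(\left(-1\right) \left(-32\right) - 41\right) = 0 \left(\left(-1\right) \left(-32\right) - 41\right) = 0 \left(32 - 41\right) = 0 \left(-9\right) = 0$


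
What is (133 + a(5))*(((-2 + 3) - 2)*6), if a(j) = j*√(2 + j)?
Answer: -798 - 30*√7 ≈ -877.37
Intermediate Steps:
(133 + a(5))*(((-2 + 3) - 2)*6) = (133 + 5*√(2 + 5))*(((-2 + 3) - 2)*6) = (133 + 5*√7)*((1 - 2)*6) = (133 + 5*√7)*(-1*6) = (133 + 5*√7)*(-6) = -798 - 30*√7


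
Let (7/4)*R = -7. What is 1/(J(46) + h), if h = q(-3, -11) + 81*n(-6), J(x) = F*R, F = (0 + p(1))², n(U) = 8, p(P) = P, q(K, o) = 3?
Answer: 1/647 ≈ 0.0015456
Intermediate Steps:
R = -4 (R = (4/7)*(-7) = -4)
F = 1 (F = (0 + 1)² = 1² = 1)
J(x) = -4 (J(x) = 1*(-4) = -4)
h = 651 (h = 3 + 81*8 = 3 + 648 = 651)
1/(J(46) + h) = 1/(-4 + 651) = 1/647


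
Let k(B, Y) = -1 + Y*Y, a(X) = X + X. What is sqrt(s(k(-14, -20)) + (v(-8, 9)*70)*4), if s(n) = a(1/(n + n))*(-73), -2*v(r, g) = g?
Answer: I*sqrt(200622387)/399 ≈ 35.499*I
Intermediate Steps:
v(r, g) = -g/2
a(X) = 2*X
k(B, Y) = -1 + Y**2
s(n) = -73/n (s(n) = (2/(n + n))*(-73) = (2/((2*n)))*(-73) = (2*(1/(2*n)))*(-73) = -73/n)
sqrt(s(k(-14, -20)) + (v(-8, 9)*70)*4) = sqrt(-73/(-1 + (-20)**2) + (-1/2*9*70)*4) = sqrt(-73/(-1 + 400) - 9/2*70*4) = sqrt(-73/399 - 315*4) = sqrt(-73*1/399 - 1260) = sqrt(-73/399 - 1260) = sqrt(-502813/399) = I*sqrt(200622387)/399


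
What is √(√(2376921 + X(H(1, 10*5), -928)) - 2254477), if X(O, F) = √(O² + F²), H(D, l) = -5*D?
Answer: √(-2254477 + √(2376921 + √861209)) ≈ 1501.0*I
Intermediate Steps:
X(O, F) = √(F² + O²)
√(√(2376921 + X(H(1, 10*5), -928)) - 2254477) = √(√(2376921 + √((-928)² + (-5*1)²)) - 2254477) = √(√(2376921 + √(861184 + (-5)²)) - 2254477) = √(√(2376921 + √(861184 + 25)) - 2254477) = √(√(2376921 + √861209) - 2254477) = √(-2254477 + √(2376921 + √861209))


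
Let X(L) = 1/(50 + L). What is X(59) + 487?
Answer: 53084/109 ≈ 487.01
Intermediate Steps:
X(59) + 487 = 1/(50 + 59) + 487 = 1/109 + 487 = 53084/109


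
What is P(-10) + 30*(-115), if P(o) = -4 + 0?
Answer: -3454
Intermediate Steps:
P(o) = -4
P(-10) + 30*(-115) = -4 + 30*(-115) = -4 - 3450 = -3454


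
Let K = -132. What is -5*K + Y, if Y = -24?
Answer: 636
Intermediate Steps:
-5*K + Y = -5*(-132) - 24 = 660 - 24 = 636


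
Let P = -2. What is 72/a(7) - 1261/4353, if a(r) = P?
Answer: -157969/4353 ≈ -36.290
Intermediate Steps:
a(r) = -2
72/a(7) - 1261/4353 = 72/(-2) - 1261/4353 = 72*(-½) - 1261*1/4353 = -36 - 1261/4353 = -157969/4353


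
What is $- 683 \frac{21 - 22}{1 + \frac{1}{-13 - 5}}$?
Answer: $\frac{12294}{17} \approx 723.18$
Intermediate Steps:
$- 683 \frac{21 - 22}{1 + \frac{1}{-13 - 5}} = - 683 \left(- \frac{1}{1 + \frac{1}{-18}}\right) = - 683 \left(- \frac{1}{1 - \frac{1}{18}}\right) = - 683 \left(- \frac{1}{\frac{17}{18}}\right) = - 683 \left(\left(-1\right) \frac{18}{17}\right) = \left(-683\right) \left(- \frac{18}{17}\right) = \frac{12294}{17}$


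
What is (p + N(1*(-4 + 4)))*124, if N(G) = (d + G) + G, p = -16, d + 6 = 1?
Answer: -2604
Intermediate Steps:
d = -5 (d = -6 + 1 = -5)
N(G) = -5 + 2*G (N(G) = (-5 + G) + G = -5 + 2*G)
(p + N(1*(-4 + 4)))*124 = (-16 + (-5 + 2*(1*(-4 + 4))))*124 = (-16 + (-5 + 2*(1*0)))*124 = (-16 + (-5 + 2*0))*124 = (-16 + (-5 + 0))*124 = (-16 - 5)*124 = -21*124 = -2604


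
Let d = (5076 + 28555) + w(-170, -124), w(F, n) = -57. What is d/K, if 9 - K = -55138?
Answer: 33574/55147 ≈ 0.60881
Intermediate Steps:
K = 55147 (K = 9 - 1*(-55138) = 9 + 55138 = 55147)
d = 33574 (d = (5076 + 28555) - 57 = 33631 - 57 = 33574)
d/K = 33574/55147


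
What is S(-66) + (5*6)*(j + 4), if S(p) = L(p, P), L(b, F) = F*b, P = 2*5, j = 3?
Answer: -450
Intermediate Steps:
P = 10
S(p) = 10*p
S(-66) + (5*6)*(j + 4) = 10*(-66) + (5*6)*(3 + 4) = -660 + 30*7 = -660 + 210 = -450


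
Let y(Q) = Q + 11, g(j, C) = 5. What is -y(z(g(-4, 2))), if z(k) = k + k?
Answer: -21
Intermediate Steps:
z(k) = 2*k
y(Q) = 11 + Q
-y(z(g(-4, 2))) = -(11 + 2*5) = -(11 + 10) = -1*21 = -21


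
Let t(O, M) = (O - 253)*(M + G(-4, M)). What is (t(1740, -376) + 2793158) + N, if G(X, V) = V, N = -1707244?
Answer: -32310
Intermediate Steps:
t(O, M) = 2*M*(-253 + O) (t(O, M) = (O - 253)*(M + M) = (-253 + O)*(2*M) = 2*M*(-253 + O))
(t(1740, -376) + 2793158) + N = (2*(-376)*(-253 + 1740) + 2793158) - 1707244 = (2*(-376)*1487 + 2793158) - 1707244 = (-1118224 + 2793158) - 1707244 = 1674934 - 1707244 = -32310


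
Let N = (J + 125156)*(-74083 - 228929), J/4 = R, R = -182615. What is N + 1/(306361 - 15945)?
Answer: 53266469318189569/290416 ≈ 1.8341e+11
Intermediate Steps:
J = -730460 (J = 4*(-182615) = -730460)
N = 183414375648 (N = (-730460 + 125156)*(-74083 - 228929) = -605304*(-303012) = 183414375648)
N + 1/(306361 - 15945) = 183414375648 + 1/(306361 - 15945) = 183414375648 + 1/290416 = 53266469318189569/290416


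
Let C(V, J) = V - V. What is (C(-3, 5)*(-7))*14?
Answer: 0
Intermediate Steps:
C(V, J) = 0
(C(-3, 5)*(-7))*14 = (0*(-7))*14 = 0*14 = 0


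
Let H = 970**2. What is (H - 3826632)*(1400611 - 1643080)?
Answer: 699700552308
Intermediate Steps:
H = 940900
(H - 3826632)*(1400611 - 1643080) = (940900 - 3826632)*(1400611 - 1643080) = -2885732*(-242469) = 699700552308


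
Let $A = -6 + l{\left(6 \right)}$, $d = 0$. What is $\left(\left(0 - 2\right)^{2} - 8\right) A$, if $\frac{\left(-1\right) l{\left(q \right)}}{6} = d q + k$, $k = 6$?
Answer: $168$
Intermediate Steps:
$l{\left(q \right)} = -36$ ($l{\left(q \right)} = - 6 \left(0 q + 6\right) = - 6 \left(0 + 6\right) = \left(-6\right) 6 = -36$)
$A = -42$ ($A = -6 - 36 = -42$)
$\left(\left(0 - 2\right)^{2} - 8\right) A = \left(\left(0 - 2\right)^{2} - 8\right) \left(-42\right) = \left(\left(-2\right)^{2} - 8\right) \left(-42\right) = \left(4 - 8\right) \left(-42\right) = \left(-4\right) \left(-42\right) = 168$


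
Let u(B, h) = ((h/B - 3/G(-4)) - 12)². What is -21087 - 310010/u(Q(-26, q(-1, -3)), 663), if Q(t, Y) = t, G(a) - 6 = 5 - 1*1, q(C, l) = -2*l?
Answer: -760998977/35721 ≈ -21304.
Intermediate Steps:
G(a) = 10 (G(a) = 6 + (5 - 1*1) = 6 + (5 - 1) = 6 + 4 = 10)
u(B, h) = (-123/10 + h/B)² (u(B, h) = ((h/B - 3/10) - 12)² = ((-3/10 + h/B) - 12)² = (-123/10 + h/B)²)
-21087 - 310010/u(Q(-26, q(-1, -3)), 663) = -21087 - 310010/((1/100)*(-10*663 + 123*(-26))²/(-26)²) = -21087 - 310010/((1/100)*(1/676)*(-6630 - 3198)²) = -21087 - 310010/((1/100)*(1/676)*(-9828)²) = -21087 - 310010/((1/100)*(1/676)*96589584) = -21087 - 310010/35721/25 = -21087 - 310010*25/35721 = -21087 - 1*7750250/35721 = -21087 - 7750250/35721 = -760998977/35721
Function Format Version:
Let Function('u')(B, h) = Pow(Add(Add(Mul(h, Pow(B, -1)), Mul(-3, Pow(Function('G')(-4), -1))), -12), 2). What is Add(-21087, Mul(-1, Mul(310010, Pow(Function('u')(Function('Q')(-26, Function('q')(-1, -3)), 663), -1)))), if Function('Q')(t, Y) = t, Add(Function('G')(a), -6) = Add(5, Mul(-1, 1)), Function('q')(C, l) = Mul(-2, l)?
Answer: Rational(-760998977, 35721) ≈ -21304.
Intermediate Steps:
Function('G')(a) = 10 (Function('G')(a) = Add(6, Add(5, Mul(-1, 1))) = Add(6, Add(5, -1)) = Add(6, 4) = 10)
Function('u')(B, h) = Pow(Add(Rational(-123, 10), Mul(h, Pow(B, -1))), 2) (Function('u')(B, h) = Pow(Add(Add(Mul(h, Pow(B, -1)), Mul(-3, Pow(10, -1))), -12), 2) = Pow(Add(Add(Mul(h, Pow(B, -1)), Mul(-3, Rational(1, 10))), -12), 2) = Pow(Add(Add(Mul(h, Pow(B, -1)), Rational(-3, 10)), -12), 2) = Pow(Add(Add(Rational(-3, 10), Mul(h, Pow(B, -1))), -12), 2) = Pow(Add(Rational(-123, 10), Mul(h, Pow(B, -1))), 2))
Add(-21087, Mul(-1, Mul(310010, Pow(Function('u')(Function('Q')(-26, Function('q')(-1, -3)), 663), -1)))) = Add(-21087, Mul(-1, Mul(310010, Pow(Mul(Rational(1, 100), Pow(-26, -2), Pow(Add(Mul(-10, 663), Mul(123, -26)), 2)), -1)))) = Add(-21087, Mul(-1, Mul(310010, Pow(Mul(Rational(1, 100), Rational(1, 676), Pow(Add(-6630, -3198), 2)), -1)))) = Add(-21087, Mul(-1, Mul(310010, Pow(Mul(Rational(1, 100), Rational(1, 676), Pow(-9828, 2)), -1)))) = Add(-21087, Mul(-1, Mul(310010, Pow(Mul(Rational(1, 100), Rational(1, 676), 96589584), -1)))) = Add(-21087, Mul(-1, Mul(310010, Pow(Rational(35721, 25), -1)))) = Add(-21087, Mul(-1, Mul(310010, Rational(25, 35721)))) = Add(-21087, Mul(-1, Rational(7750250, 35721))) = Add(-21087, Rational(-7750250, 35721)) = Rational(-760998977, 35721)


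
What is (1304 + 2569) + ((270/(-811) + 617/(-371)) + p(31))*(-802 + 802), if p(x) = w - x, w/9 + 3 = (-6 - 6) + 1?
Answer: 3873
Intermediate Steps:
w = -126 (w = -27 + 9*((-6 - 6) + 1) = -27 + 9*(-12 + 1) = -27 + 9*(-11) = -27 - 99 = -126)
p(x) = -126 - x
(1304 + 2569) + ((270/(-811) + 617/(-371)) + p(31))*(-802 + 802) = (1304 + 2569) + ((270/(-811) + 617/(-371)) + (-126 - 1*31))*(-802 + 802) = 3873 + ((270*(-1/811) + 617*(-1/371)) + (-126 - 31))*0 = 3873 + ((-270/811 - 617/371) - 157)*0 = 3873 + (-600557/300881 - 157)*0 = 3873 - 47838874/300881*0 = 3873 + 0 = 3873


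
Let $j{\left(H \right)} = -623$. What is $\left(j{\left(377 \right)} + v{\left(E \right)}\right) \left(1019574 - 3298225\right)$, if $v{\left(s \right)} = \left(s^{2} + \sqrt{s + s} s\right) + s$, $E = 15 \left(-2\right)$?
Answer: $-562826797 + 136719060 i \sqrt{15} \approx -5.6283 \cdot 10^{8} + 5.2951 \cdot 10^{8} i$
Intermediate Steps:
$E = -30$
$v{\left(s \right)} = s + s^{2} + \sqrt{2} s^{\frac{3}{2}}$ ($v{\left(s \right)} = \left(s^{2} + \sqrt{2 s} s\right) + s = \left(s^{2} + \sqrt{2} \sqrt{s} s\right) + s = \left(s^{2} + \sqrt{2} s^{\frac{3}{2}}\right) + s = s + s^{2} + \sqrt{2} s^{\frac{3}{2}}$)
$\left(j{\left(377 \right)} + v{\left(E \right)}\right) \left(1019574 - 3298225\right) = \left(-623 + \left(-30 + \left(-30\right)^{2} + \sqrt{2} \left(-30\right)^{\frac{3}{2}}\right)\right) \left(1019574 - 3298225\right) = \left(-623 + \left(-30 + 900 + \sqrt{2} \left(- 30 i \sqrt{30}\right)\right)\right) \left(-2278651\right) = \left(-623 - \left(-870 + 60 i \sqrt{15}\right)\right) \left(-2278651\right) = \left(-623 + \left(870 - 60 i \sqrt{15}\right)\right) \left(-2278651\right) = \left(247 - 60 i \sqrt{15}\right) \left(-2278651\right) = -562826797 + 136719060 i \sqrt{15}$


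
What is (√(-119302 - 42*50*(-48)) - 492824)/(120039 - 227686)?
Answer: 492824/107647 - 29*I*√22/107647 ≈ 4.5781 - 0.0012636*I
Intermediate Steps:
(√(-119302 - 42*50*(-48)) - 492824)/(120039 - 227686) = (√(-119302 - 2100*(-48)) - 492824)/(-107647) = (√(-119302 + 100800) - 492824)*(-1/107647) = (√(-18502) - 492824)*(-1/107647) = (29*I*√22 - 492824)*(-1/107647) = (-492824 + 29*I*√22)*(-1/107647) = 492824/107647 - 29*I*√22/107647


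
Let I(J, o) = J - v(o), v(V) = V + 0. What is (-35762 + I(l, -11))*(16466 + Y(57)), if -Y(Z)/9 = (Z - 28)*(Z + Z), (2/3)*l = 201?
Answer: 471052956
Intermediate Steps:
l = 603/2 (l = (3/2)*201 = 603/2 ≈ 301.50)
v(V) = V
Y(Z) = -18*Z*(-28 + Z) (Y(Z) = -9*(Z - 28)*(Z + Z) = -9*(-28 + Z)*2*Z = -18*Z*(-28 + Z))
I(J, o) = J - o
(-35762 + I(l, -11))*(16466 + Y(57)) = (-35762 + (603/2 - 1*(-11)))*(16466 + 18*57*(28 - 1*57)) = (-35762 + (603/2 + 11))*(16466 + 18*57*(28 - 57)) = (-35762 + 625/2)*(16466 + 18*57*(-29)) = -70899*(16466 - 29754)/2 = -70899/2*(-13288) = 471052956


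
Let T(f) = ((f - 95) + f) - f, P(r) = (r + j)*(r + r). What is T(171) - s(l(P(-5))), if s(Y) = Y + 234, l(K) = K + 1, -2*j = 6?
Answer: -239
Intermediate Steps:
j = -3 (j = -½*6 = -3)
P(r) = 2*r*(-3 + r) (P(r) = (r - 3)*(r + r) = (-3 + r)*(2*r) = 2*r*(-3 + r))
l(K) = 1 + K
T(f) = -95 + f (T(f) = ((-95 + f) + f) - f = (-95 + 2*f) - f = -95 + f)
s(Y) = 234 + Y
T(171) - s(l(P(-5))) = (-95 + 171) - (234 + (1 + 2*(-5)*(-3 - 5))) = 76 - (234 + (1 + 2*(-5)*(-8))) = 76 - (234 + (1 + 80)) = 76 - (234 + 81) = 76 - 1*315 = 76 - 315 = -239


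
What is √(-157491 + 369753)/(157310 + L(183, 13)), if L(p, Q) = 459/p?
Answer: 61*√212262/9596063 ≈ 0.0029287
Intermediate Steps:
√(-157491 + 369753)/(157310 + L(183, 13)) = √(-157491 + 369753)/(157310 + 459/183) = √212262/(157310 + 459*(1/183)) = √212262/(157310 + 153/61) = √212262/(9596063/61) = √212262*(61/9596063) = 61*√212262/9596063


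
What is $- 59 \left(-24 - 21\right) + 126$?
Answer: $2781$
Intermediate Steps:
$- 59 \left(-24 - 21\right) + 126 = \left(-59\right) \left(-45\right) + 126 = 2655 + 126 = 2781$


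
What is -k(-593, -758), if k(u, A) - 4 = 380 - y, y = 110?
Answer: -274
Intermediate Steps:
k(u, A) = 274 (k(u, A) = 4 + (380 - 1*110) = 4 + (380 - 110) = 4 + 270 = 274)
-k(-593, -758) = -1*274 = -274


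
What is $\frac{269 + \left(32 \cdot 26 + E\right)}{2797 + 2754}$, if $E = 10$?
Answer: $\frac{1111}{5551} \approx 0.20014$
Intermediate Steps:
$\frac{269 + \left(32 \cdot 26 + E\right)}{2797 + 2754} = \frac{269 + \left(32 \cdot 26 + 10\right)}{2797 + 2754} = \frac{269 + \left(832 + 10\right)}{5551} = \left(269 + 842\right) \frac{1}{5551} = 1111 \cdot \frac{1}{5551} = \frac{1111}{5551}$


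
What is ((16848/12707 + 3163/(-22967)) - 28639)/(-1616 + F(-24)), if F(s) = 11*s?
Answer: 2089426700679/137165584430 ≈ 15.233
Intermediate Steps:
((16848/12707 + 3163/(-22967)) - 28639)/(-1616 + F(-24)) = ((16848/12707 + 3163/(-22967)) - 28639)/(-1616 + 11*(-24)) = ((16848*(1/12707) + 3163*(-1/22967)) - 28639)/(-1616 - 264) = ((16848/12707 - 3163/22967) - 28639)/(-1880) = (346755775/291841669 - 28639)*(-1/1880) = -8357706802716/291841669*(-1/1880) = 2089426700679/137165584430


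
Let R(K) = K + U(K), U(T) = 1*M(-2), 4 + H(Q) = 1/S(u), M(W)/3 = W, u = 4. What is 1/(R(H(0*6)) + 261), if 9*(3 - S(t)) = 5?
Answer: 22/5531 ≈ 0.0039776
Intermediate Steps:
S(t) = 22/9 (S(t) = 3 - ⅑*5 = 3 - 5/9 = 22/9)
M(W) = 3*W
H(Q) = -79/22 (H(Q) = -4 + 1/(22/9) = -4 + 1*(9/22) = -4 + 9/22 = -79/22)
U(T) = -6 (U(T) = 1*(3*(-2)) = 1*(-6) = -6)
R(K) = -6 + K (R(K) = K - 6 = -6 + K)
1/(R(H(0*6)) + 261) = 1/((-6 - 79/22) + 261) = 1/(-211/22 + 261) = 1/(5531/22) = 22/5531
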